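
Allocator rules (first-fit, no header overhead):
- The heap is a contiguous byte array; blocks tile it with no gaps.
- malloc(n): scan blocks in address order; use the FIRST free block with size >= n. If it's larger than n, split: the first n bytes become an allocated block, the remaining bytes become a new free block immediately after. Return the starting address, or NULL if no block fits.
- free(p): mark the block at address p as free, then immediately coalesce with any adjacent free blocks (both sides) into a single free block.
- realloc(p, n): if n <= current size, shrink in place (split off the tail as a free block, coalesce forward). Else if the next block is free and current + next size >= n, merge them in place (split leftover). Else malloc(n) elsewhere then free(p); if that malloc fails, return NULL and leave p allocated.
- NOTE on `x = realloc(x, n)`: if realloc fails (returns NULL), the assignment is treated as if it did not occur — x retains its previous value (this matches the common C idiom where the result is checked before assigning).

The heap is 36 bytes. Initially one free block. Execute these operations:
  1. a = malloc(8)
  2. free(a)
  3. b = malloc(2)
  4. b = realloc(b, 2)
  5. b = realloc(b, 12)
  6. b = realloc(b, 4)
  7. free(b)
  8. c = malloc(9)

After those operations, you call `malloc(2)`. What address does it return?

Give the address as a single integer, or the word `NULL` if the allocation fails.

Op 1: a = malloc(8) -> a = 0; heap: [0-7 ALLOC][8-35 FREE]
Op 2: free(a) -> (freed a); heap: [0-35 FREE]
Op 3: b = malloc(2) -> b = 0; heap: [0-1 ALLOC][2-35 FREE]
Op 4: b = realloc(b, 2) -> b = 0; heap: [0-1 ALLOC][2-35 FREE]
Op 5: b = realloc(b, 12) -> b = 0; heap: [0-11 ALLOC][12-35 FREE]
Op 6: b = realloc(b, 4) -> b = 0; heap: [0-3 ALLOC][4-35 FREE]
Op 7: free(b) -> (freed b); heap: [0-35 FREE]
Op 8: c = malloc(9) -> c = 0; heap: [0-8 ALLOC][9-35 FREE]
malloc(2): first-fit scan over [0-8 ALLOC][9-35 FREE] -> 9

Answer: 9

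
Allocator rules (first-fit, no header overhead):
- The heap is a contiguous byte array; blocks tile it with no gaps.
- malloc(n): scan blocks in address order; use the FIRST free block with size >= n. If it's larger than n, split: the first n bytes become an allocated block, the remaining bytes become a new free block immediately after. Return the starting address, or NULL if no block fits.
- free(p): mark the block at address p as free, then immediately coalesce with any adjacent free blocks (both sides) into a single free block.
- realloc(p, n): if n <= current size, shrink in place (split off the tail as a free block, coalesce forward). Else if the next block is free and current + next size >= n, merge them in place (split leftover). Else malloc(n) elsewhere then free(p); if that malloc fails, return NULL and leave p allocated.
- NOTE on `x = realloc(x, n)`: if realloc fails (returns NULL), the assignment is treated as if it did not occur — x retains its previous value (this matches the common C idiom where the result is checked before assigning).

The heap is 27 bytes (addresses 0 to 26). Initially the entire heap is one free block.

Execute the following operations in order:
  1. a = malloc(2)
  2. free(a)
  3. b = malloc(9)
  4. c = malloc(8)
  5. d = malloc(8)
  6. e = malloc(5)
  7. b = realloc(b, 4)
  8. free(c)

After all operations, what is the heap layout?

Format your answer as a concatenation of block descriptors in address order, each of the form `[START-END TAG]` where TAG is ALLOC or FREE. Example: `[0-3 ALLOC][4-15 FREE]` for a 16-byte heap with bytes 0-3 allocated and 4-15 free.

Answer: [0-3 ALLOC][4-16 FREE][17-24 ALLOC][25-26 FREE]

Derivation:
Op 1: a = malloc(2) -> a = 0; heap: [0-1 ALLOC][2-26 FREE]
Op 2: free(a) -> (freed a); heap: [0-26 FREE]
Op 3: b = malloc(9) -> b = 0; heap: [0-8 ALLOC][9-26 FREE]
Op 4: c = malloc(8) -> c = 9; heap: [0-8 ALLOC][9-16 ALLOC][17-26 FREE]
Op 5: d = malloc(8) -> d = 17; heap: [0-8 ALLOC][9-16 ALLOC][17-24 ALLOC][25-26 FREE]
Op 6: e = malloc(5) -> e = NULL; heap: [0-8 ALLOC][9-16 ALLOC][17-24 ALLOC][25-26 FREE]
Op 7: b = realloc(b, 4) -> b = 0; heap: [0-3 ALLOC][4-8 FREE][9-16 ALLOC][17-24 ALLOC][25-26 FREE]
Op 8: free(c) -> (freed c); heap: [0-3 ALLOC][4-16 FREE][17-24 ALLOC][25-26 FREE]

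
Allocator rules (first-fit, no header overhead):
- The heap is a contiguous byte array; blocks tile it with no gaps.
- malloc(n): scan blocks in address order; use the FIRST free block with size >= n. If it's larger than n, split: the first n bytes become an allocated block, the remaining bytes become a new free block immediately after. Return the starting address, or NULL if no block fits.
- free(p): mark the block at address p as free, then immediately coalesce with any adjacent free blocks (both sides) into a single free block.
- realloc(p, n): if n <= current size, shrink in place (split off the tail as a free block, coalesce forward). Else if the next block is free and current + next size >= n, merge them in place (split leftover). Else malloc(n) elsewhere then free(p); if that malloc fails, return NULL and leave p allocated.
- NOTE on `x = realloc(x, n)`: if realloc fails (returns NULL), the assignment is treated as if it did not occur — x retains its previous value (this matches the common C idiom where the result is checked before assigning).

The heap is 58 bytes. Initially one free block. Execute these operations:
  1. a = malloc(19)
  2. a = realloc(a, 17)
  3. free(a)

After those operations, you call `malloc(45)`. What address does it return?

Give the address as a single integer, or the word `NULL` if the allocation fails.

Answer: 0

Derivation:
Op 1: a = malloc(19) -> a = 0; heap: [0-18 ALLOC][19-57 FREE]
Op 2: a = realloc(a, 17) -> a = 0; heap: [0-16 ALLOC][17-57 FREE]
Op 3: free(a) -> (freed a); heap: [0-57 FREE]
malloc(45): first-fit scan over [0-57 FREE] -> 0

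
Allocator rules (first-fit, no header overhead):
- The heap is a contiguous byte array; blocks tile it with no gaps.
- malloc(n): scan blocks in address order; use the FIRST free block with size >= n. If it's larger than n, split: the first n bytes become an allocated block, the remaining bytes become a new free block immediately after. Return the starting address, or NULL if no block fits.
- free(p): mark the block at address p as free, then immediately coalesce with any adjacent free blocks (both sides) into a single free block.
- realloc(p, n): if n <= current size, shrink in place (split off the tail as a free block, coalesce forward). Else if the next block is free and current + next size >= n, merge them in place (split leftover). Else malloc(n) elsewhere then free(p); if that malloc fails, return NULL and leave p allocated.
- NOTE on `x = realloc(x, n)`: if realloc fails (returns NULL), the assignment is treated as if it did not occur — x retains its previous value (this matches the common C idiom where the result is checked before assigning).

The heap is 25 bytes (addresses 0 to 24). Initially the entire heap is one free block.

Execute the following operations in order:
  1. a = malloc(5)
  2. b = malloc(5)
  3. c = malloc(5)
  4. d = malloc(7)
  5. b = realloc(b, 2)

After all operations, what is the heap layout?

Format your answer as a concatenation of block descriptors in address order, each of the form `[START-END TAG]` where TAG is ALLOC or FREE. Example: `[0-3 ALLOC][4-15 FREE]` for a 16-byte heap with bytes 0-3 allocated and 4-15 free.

Op 1: a = malloc(5) -> a = 0; heap: [0-4 ALLOC][5-24 FREE]
Op 2: b = malloc(5) -> b = 5; heap: [0-4 ALLOC][5-9 ALLOC][10-24 FREE]
Op 3: c = malloc(5) -> c = 10; heap: [0-4 ALLOC][5-9 ALLOC][10-14 ALLOC][15-24 FREE]
Op 4: d = malloc(7) -> d = 15; heap: [0-4 ALLOC][5-9 ALLOC][10-14 ALLOC][15-21 ALLOC][22-24 FREE]
Op 5: b = realloc(b, 2) -> b = 5; heap: [0-4 ALLOC][5-6 ALLOC][7-9 FREE][10-14 ALLOC][15-21 ALLOC][22-24 FREE]

Answer: [0-4 ALLOC][5-6 ALLOC][7-9 FREE][10-14 ALLOC][15-21 ALLOC][22-24 FREE]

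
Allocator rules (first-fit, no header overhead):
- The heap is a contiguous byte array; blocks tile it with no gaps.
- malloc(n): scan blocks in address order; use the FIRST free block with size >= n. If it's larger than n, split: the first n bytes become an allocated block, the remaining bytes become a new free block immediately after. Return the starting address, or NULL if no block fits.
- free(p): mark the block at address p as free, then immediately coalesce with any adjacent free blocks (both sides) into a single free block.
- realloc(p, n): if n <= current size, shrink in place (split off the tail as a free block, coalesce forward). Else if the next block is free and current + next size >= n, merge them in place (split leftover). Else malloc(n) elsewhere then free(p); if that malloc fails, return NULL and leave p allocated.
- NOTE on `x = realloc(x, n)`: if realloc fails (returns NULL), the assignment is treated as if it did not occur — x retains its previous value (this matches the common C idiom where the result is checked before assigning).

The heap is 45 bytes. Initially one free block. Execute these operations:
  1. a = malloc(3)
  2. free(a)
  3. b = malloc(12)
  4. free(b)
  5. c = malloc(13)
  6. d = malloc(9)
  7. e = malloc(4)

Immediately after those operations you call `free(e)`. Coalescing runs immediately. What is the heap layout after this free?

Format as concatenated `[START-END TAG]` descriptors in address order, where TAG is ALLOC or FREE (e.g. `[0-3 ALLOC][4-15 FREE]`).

Op 1: a = malloc(3) -> a = 0; heap: [0-2 ALLOC][3-44 FREE]
Op 2: free(a) -> (freed a); heap: [0-44 FREE]
Op 3: b = malloc(12) -> b = 0; heap: [0-11 ALLOC][12-44 FREE]
Op 4: free(b) -> (freed b); heap: [0-44 FREE]
Op 5: c = malloc(13) -> c = 0; heap: [0-12 ALLOC][13-44 FREE]
Op 6: d = malloc(9) -> d = 13; heap: [0-12 ALLOC][13-21 ALLOC][22-44 FREE]
Op 7: e = malloc(4) -> e = 22; heap: [0-12 ALLOC][13-21 ALLOC][22-25 ALLOC][26-44 FREE]
free(e): e = 22 -> block [22-25 ALLOC]; mark free, coalesce with adjacent free neighbors -> [0-12 ALLOC][13-21 ALLOC][22-44 FREE]

Answer: [0-12 ALLOC][13-21 ALLOC][22-44 FREE]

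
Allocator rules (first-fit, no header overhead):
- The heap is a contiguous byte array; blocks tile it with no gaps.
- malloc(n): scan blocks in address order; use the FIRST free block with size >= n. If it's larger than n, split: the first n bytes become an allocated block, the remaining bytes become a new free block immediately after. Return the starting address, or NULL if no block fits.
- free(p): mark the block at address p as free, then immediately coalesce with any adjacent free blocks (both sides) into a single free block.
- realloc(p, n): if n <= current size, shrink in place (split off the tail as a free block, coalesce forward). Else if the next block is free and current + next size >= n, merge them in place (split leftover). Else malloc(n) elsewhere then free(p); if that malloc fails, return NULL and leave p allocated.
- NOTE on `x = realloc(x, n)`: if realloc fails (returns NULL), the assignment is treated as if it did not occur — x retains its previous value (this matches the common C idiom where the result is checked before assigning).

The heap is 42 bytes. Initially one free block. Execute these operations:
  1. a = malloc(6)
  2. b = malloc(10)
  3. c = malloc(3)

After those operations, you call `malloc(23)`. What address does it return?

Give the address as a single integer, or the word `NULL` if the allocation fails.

Op 1: a = malloc(6) -> a = 0; heap: [0-5 ALLOC][6-41 FREE]
Op 2: b = malloc(10) -> b = 6; heap: [0-5 ALLOC][6-15 ALLOC][16-41 FREE]
Op 3: c = malloc(3) -> c = 16; heap: [0-5 ALLOC][6-15 ALLOC][16-18 ALLOC][19-41 FREE]
malloc(23): first-fit scan over [0-5 ALLOC][6-15 ALLOC][16-18 ALLOC][19-41 FREE] -> 19

Answer: 19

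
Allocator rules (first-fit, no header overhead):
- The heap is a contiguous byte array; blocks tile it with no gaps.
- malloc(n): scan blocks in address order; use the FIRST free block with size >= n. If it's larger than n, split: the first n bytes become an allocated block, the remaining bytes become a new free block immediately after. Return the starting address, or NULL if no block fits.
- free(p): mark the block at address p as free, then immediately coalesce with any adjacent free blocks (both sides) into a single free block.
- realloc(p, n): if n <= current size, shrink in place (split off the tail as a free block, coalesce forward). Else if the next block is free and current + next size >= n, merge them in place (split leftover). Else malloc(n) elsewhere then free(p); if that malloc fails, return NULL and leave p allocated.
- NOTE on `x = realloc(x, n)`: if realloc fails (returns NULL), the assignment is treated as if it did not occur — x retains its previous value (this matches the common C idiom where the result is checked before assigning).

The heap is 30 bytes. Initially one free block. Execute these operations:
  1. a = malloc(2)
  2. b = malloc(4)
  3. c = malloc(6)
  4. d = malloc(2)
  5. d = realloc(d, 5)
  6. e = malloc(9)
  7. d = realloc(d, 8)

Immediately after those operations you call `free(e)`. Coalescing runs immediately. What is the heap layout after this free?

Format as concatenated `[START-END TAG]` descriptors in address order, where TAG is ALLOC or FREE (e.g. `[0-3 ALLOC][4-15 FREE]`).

Answer: [0-1 ALLOC][2-5 ALLOC][6-11 ALLOC][12-16 ALLOC][17-29 FREE]

Derivation:
Op 1: a = malloc(2) -> a = 0; heap: [0-1 ALLOC][2-29 FREE]
Op 2: b = malloc(4) -> b = 2; heap: [0-1 ALLOC][2-5 ALLOC][6-29 FREE]
Op 3: c = malloc(6) -> c = 6; heap: [0-1 ALLOC][2-5 ALLOC][6-11 ALLOC][12-29 FREE]
Op 4: d = malloc(2) -> d = 12; heap: [0-1 ALLOC][2-5 ALLOC][6-11 ALLOC][12-13 ALLOC][14-29 FREE]
Op 5: d = realloc(d, 5) -> d = 12; heap: [0-1 ALLOC][2-5 ALLOC][6-11 ALLOC][12-16 ALLOC][17-29 FREE]
Op 6: e = malloc(9) -> e = 17; heap: [0-1 ALLOC][2-5 ALLOC][6-11 ALLOC][12-16 ALLOC][17-25 ALLOC][26-29 FREE]
Op 7: d = realloc(d, 8) -> NULL (d unchanged); heap: [0-1 ALLOC][2-5 ALLOC][6-11 ALLOC][12-16 ALLOC][17-25 ALLOC][26-29 FREE]
free(e): e = 17 -> block [17-25 ALLOC]; mark free, coalesce with adjacent free neighbors -> [0-1 ALLOC][2-5 ALLOC][6-11 ALLOC][12-16 ALLOC][17-29 FREE]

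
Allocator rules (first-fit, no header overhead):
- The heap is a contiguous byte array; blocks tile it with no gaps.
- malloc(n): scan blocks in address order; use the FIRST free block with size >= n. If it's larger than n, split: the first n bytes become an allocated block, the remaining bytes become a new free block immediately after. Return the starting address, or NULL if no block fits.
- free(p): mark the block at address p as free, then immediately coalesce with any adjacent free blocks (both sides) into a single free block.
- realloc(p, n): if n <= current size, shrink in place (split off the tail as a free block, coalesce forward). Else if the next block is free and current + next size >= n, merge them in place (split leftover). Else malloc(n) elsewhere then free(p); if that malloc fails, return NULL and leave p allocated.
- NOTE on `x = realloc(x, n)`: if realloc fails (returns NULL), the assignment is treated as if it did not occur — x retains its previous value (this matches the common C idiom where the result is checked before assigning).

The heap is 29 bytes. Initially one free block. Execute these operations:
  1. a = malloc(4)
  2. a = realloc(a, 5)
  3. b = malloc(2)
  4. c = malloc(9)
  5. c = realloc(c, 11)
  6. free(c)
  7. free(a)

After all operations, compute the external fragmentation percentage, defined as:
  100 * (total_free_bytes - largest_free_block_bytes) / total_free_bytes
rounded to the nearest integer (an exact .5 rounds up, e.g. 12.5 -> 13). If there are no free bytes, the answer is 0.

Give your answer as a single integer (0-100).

Answer: 19

Derivation:
Op 1: a = malloc(4) -> a = 0; heap: [0-3 ALLOC][4-28 FREE]
Op 2: a = realloc(a, 5) -> a = 0; heap: [0-4 ALLOC][5-28 FREE]
Op 3: b = malloc(2) -> b = 5; heap: [0-4 ALLOC][5-6 ALLOC][7-28 FREE]
Op 4: c = malloc(9) -> c = 7; heap: [0-4 ALLOC][5-6 ALLOC][7-15 ALLOC][16-28 FREE]
Op 5: c = realloc(c, 11) -> c = 7; heap: [0-4 ALLOC][5-6 ALLOC][7-17 ALLOC][18-28 FREE]
Op 6: free(c) -> (freed c); heap: [0-4 ALLOC][5-6 ALLOC][7-28 FREE]
Op 7: free(a) -> (freed a); heap: [0-4 FREE][5-6 ALLOC][7-28 FREE]
Free blocks: [5 22] total_free=27 largest=22 -> 100*(27-22)/27 = 500/27 ≈ 18.519 -> rounds to 19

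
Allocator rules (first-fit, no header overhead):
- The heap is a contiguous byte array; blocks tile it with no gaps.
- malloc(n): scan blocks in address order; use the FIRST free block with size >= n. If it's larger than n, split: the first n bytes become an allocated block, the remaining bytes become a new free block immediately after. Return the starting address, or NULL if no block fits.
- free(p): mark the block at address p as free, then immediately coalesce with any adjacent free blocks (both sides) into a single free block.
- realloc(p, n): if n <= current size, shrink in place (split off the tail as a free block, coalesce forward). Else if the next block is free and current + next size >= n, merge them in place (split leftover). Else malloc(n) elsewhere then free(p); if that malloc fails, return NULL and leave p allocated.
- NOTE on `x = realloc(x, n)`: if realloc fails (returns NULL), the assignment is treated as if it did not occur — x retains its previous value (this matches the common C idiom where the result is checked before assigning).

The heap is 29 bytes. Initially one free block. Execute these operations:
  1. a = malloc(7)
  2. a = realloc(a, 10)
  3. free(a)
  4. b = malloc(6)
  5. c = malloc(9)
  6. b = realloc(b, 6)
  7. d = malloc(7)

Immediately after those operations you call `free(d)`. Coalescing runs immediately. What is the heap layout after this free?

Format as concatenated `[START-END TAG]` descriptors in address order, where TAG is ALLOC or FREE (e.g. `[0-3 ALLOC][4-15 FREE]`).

Op 1: a = malloc(7) -> a = 0; heap: [0-6 ALLOC][7-28 FREE]
Op 2: a = realloc(a, 10) -> a = 0; heap: [0-9 ALLOC][10-28 FREE]
Op 3: free(a) -> (freed a); heap: [0-28 FREE]
Op 4: b = malloc(6) -> b = 0; heap: [0-5 ALLOC][6-28 FREE]
Op 5: c = malloc(9) -> c = 6; heap: [0-5 ALLOC][6-14 ALLOC][15-28 FREE]
Op 6: b = realloc(b, 6) -> b = 0; heap: [0-5 ALLOC][6-14 ALLOC][15-28 FREE]
Op 7: d = malloc(7) -> d = 15; heap: [0-5 ALLOC][6-14 ALLOC][15-21 ALLOC][22-28 FREE]
free(d): d = 15 -> block [15-21 ALLOC]; mark free, coalesce with adjacent free neighbors -> [0-5 ALLOC][6-14 ALLOC][15-28 FREE]

Answer: [0-5 ALLOC][6-14 ALLOC][15-28 FREE]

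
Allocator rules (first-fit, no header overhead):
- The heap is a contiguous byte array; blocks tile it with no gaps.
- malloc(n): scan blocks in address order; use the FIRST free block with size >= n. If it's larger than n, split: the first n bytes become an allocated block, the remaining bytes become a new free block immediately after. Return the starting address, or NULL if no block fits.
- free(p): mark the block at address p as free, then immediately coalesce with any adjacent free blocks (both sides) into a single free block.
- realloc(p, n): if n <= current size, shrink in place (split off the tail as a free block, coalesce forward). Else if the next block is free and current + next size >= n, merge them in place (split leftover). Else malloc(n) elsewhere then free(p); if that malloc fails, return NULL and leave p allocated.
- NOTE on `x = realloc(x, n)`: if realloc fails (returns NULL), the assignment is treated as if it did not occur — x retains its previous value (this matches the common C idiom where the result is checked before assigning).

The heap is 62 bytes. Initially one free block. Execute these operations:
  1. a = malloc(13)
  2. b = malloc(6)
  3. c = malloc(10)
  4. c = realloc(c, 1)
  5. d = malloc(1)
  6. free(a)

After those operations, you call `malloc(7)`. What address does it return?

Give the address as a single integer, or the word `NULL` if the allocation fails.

Answer: 0

Derivation:
Op 1: a = malloc(13) -> a = 0; heap: [0-12 ALLOC][13-61 FREE]
Op 2: b = malloc(6) -> b = 13; heap: [0-12 ALLOC][13-18 ALLOC][19-61 FREE]
Op 3: c = malloc(10) -> c = 19; heap: [0-12 ALLOC][13-18 ALLOC][19-28 ALLOC][29-61 FREE]
Op 4: c = realloc(c, 1) -> c = 19; heap: [0-12 ALLOC][13-18 ALLOC][19-19 ALLOC][20-61 FREE]
Op 5: d = malloc(1) -> d = 20; heap: [0-12 ALLOC][13-18 ALLOC][19-19 ALLOC][20-20 ALLOC][21-61 FREE]
Op 6: free(a) -> (freed a); heap: [0-12 FREE][13-18 ALLOC][19-19 ALLOC][20-20 ALLOC][21-61 FREE]
malloc(7): first-fit scan over [0-12 FREE][13-18 ALLOC][19-19 ALLOC][20-20 ALLOC][21-61 FREE] -> 0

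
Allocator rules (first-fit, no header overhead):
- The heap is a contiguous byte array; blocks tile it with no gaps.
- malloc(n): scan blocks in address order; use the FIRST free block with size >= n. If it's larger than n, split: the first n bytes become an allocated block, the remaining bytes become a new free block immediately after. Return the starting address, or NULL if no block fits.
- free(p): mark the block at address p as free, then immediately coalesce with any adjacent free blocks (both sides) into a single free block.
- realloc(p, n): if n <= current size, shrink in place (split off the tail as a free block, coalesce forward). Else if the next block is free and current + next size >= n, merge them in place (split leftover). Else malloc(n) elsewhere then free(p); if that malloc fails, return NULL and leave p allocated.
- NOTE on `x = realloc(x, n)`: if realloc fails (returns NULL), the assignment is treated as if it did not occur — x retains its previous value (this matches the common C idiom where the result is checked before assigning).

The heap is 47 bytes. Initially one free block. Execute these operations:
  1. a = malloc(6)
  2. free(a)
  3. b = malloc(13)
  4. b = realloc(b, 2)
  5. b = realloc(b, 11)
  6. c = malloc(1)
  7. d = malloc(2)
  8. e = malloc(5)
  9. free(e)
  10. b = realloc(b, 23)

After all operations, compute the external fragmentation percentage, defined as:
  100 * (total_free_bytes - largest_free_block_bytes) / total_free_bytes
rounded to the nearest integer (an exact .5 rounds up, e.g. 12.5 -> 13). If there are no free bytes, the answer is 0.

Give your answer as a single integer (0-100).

Answer: 48

Derivation:
Op 1: a = malloc(6) -> a = 0; heap: [0-5 ALLOC][6-46 FREE]
Op 2: free(a) -> (freed a); heap: [0-46 FREE]
Op 3: b = malloc(13) -> b = 0; heap: [0-12 ALLOC][13-46 FREE]
Op 4: b = realloc(b, 2) -> b = 0; heap: [0-1 ALLOC][2-46 FREE]
Op 5: b = realloc(b, 11) -> b = 0; heap: [0-10 ALLOC][11-46 FREE]
Op 6: c = malloc(1) -> c = 11; heap: [0-10 ALLOC][11-11 ALLOC][12-46 FREE]
Op 7: d = malloc(2) -> d = 12; heap: [0-10 ALLOC][11-11 ALLOC][12-13 ALLOC][14-46 FREE]
Op 8: e = malloc(5) -> e = 14; heap: [0-10 ALLOC][11-11 ALLOC][12-13 ALLOC][14-18 ALLOC][19-46 FREE]
Op 9: free(e) -> (freed e); heap: [0-10 ALLOC][11-11 ALLOC][12-13 ALLOC][14-46 FREE]
Op 10: b = realloc(b, 23) -> b = 14; heap: [0-10 FREE][11-11 ALLOC][12-13 ALLOC][14-36 ALLOC][37-46 FREE]
Free blocks: [11 10] total_free=21 largest=11 -> 100*(21-11)/21 = 1000/21 ≈ 47.619 -> rounds to 48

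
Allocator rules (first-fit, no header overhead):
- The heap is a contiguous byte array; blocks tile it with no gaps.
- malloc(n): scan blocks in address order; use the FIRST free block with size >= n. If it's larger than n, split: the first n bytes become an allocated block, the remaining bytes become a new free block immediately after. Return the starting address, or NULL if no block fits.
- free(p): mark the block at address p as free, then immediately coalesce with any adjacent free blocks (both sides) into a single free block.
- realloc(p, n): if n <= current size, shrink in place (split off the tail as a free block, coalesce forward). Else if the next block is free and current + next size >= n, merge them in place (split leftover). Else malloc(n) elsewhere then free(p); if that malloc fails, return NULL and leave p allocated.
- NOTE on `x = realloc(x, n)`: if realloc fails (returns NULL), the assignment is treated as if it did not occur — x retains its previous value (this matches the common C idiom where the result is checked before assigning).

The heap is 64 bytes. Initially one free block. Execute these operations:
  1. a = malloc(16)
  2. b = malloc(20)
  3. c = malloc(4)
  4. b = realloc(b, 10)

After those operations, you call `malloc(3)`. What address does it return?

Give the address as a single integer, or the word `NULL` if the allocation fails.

Answer: 26

Derivation:
Op 1: a = malloc(16) -> a = 0; heap: [0-15 ALLOC][16-63 FREE]
Op 2: b = malloc(20) -> b = 16; heap: [0-15 ALLOC][16-35 ALLOC][36-63 FREE]
Op 3: c = malloc(4) -> c = 36; heap: [0-15 ALLOC][16-35 ALLOC][36-39 ALLOC][40-63 FREE]
Op 4: b = realloc(b, 10) -> b = 16; heap: [0-15 ALLOC][16-25 ALLOC][26-35 FREE][36-39 ALLOC][40-63 FREE]
malloc(3): first-fit scan over [0-15 ALLOC][16-25 ALLOC][26-35 FREE][36-39 ALLOC][40-63 FREE] -> 26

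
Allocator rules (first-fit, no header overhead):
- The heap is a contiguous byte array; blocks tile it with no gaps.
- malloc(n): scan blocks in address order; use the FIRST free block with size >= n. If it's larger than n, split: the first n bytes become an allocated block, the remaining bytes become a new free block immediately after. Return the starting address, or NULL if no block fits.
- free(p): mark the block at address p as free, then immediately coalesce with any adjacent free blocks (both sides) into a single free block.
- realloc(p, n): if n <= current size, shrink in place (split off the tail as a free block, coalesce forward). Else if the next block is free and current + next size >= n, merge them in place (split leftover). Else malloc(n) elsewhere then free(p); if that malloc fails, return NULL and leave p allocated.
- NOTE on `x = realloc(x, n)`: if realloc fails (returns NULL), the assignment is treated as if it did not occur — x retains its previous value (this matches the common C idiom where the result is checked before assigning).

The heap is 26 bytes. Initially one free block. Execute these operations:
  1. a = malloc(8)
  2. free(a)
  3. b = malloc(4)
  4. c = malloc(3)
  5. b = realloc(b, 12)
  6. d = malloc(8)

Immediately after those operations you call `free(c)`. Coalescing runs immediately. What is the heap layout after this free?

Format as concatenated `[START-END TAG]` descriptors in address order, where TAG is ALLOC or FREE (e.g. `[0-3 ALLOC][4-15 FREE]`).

Op 1: a = malloc(8) -> a = 0; heap: [0-7 ALLOC][8-25 FREE]
Op 2: free(a) -> (freed a); heap: [0-25 FREE]
Op 3: b = malloc(4) -> b = 0; heap: [0-3 ALLOC][4-25 FREE]
Op 4: c = malloc(3) -> c = 4; heap: [0-3 ALLOC][4-6 ALLOC][7-25 FREE]
Op 5: b = realloc(b, 12) -> b = 7; heap: [0-3 FREE][4-6 ALLOC][7-18 ALLOC][19-25 FREE]
Op 6: d = malloc(8) -> d = NULL; heap: [0-3 FREE][4-6 ALLOC][7-18 ALLOC][19-25 FREE]
free(c): c = 4 -> block [4-6 ALLOC]; mark free, coalesce with adjacent free neighbors -> [0-6 FREE][7-18 ALLOC][19-25 FREE]

Answer: [0-6 FREE][7-18 ALLOC][19-25 FREE]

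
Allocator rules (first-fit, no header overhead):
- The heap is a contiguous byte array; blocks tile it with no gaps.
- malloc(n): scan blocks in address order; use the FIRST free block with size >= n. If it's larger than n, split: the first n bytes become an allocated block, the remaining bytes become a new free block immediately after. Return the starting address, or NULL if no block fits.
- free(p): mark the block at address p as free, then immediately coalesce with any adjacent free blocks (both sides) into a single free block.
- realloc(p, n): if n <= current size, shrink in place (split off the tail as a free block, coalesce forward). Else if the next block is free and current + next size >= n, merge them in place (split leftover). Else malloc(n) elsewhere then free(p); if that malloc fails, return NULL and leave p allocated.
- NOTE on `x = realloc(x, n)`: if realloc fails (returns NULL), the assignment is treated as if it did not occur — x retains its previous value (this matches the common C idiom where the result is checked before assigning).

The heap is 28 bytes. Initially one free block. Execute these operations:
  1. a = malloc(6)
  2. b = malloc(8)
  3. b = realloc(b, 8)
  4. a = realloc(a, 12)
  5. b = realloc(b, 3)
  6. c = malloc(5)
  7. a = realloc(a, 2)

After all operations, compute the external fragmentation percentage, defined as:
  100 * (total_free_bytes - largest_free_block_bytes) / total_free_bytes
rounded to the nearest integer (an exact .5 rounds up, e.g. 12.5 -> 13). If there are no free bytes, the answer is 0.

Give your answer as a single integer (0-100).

Op 1: a = malloc(6) -> a = 0; heap: [0-5 ALLOC][6-27 FREE]
Op 2: b = malloc(8) -> b = 6; heap: [0-5 ALLOC][6-13 ALLOC][14-27 FREE]
Op 3: b = realloc(b, 8) -> b = 6; heap: [0-5 ALLOC][6-13 ALLOC][14-27 FREE]
Op 4: a = realloc(a, 12) -> a = 14; heap: [0-5 FREE][6-13 ALLOC][14-25 ALLOC][26-27 FREE]
Op 5: b = realloc(b, 3) -> b = 6; heap: [0-5 FREE][6-8 ALLOC][9-13 FREE][14-25 ALLOC][26-27 FREE]
Op 6: c = malloc(5) -> c = 0; heap: [0-4 ALLOC][5-5 FREE][6-8 ALLOC][9-13 FREE][14-25 ALLOC][26-27 FREE]
Op 7: a = realloc(a, 2) -> a = 14; heap: [0-4 ALLOC][5-5 FREE][6-8 ALLOC][9-13 FREE][14-15 ALLOC][16-27 FREE]
Free blocks: [1 5 12] total_free=18 largest=12 -> 100*(18-12)/18 = 600/18 ≈ 33.333 -> rounds to 33

Answer: 33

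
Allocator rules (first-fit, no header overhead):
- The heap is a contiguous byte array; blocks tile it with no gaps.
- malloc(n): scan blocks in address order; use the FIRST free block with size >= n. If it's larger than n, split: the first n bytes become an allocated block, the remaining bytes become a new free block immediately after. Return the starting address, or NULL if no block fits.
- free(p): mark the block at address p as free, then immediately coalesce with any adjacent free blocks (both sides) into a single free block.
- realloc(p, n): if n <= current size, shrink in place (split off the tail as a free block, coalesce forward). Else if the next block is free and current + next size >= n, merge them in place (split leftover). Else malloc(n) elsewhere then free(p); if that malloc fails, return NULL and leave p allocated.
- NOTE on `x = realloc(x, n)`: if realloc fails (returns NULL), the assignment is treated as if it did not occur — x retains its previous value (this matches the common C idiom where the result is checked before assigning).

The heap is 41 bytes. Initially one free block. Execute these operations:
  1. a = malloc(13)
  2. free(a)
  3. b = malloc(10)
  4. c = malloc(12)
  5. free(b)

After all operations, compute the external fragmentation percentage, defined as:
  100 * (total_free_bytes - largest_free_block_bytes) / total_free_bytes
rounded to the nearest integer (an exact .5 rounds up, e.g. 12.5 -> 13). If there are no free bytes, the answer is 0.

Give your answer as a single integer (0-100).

Op 1: a = malloc(13) -> a = 0; heap: [0-12 ALLOC][13-40 FREE]
Op 2: free(a) -> (freed a); heap: [0-40 FREE]
Op 3: b = malloc(10) -> b = 0; heap: [0-9 ALLOC][10-40 FREE]
Op 4: c = malloc(12) -> c = 10; heap: [0-9 ALLOC][10-21 ALLOC][22-40 FREE]
Op 5: free(b) -> (freed b); heap: [0-9 FREE][10-21 ALLOC][22-40 FREE]
Free blocks: [10 19] total_free=29 largest=19 -> 100*(29-19)/29 = 1000/29 ≈ 34.483 -> rounds to 34

Answer: 34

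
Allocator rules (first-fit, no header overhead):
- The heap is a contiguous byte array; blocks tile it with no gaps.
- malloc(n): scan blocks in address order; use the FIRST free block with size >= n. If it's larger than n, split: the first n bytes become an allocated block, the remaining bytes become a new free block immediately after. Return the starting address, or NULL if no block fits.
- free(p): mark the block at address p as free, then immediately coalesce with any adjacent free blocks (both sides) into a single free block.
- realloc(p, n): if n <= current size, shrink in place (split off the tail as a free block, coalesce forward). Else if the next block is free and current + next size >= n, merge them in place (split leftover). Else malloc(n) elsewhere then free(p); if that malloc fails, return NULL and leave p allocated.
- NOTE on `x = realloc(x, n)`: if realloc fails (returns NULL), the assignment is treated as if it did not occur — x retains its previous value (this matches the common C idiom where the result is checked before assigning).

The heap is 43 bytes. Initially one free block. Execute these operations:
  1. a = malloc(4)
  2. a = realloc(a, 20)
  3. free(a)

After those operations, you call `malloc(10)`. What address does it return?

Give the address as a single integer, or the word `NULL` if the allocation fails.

Answer: 0

Derivation:
Op 1: a = malloc(4) -> a = 0; heap: [0-3 ALLOC][4-42 FREE]
Op 2: a = realloc(a, 20) -> a = 0; heap: [0-19 ALLOC][20-42 FREE]
Op 3: free(a) -> (freed a); heap: [0-42 FREE]
malloc(10): first-fit scan over [0-42 FREE] -> 0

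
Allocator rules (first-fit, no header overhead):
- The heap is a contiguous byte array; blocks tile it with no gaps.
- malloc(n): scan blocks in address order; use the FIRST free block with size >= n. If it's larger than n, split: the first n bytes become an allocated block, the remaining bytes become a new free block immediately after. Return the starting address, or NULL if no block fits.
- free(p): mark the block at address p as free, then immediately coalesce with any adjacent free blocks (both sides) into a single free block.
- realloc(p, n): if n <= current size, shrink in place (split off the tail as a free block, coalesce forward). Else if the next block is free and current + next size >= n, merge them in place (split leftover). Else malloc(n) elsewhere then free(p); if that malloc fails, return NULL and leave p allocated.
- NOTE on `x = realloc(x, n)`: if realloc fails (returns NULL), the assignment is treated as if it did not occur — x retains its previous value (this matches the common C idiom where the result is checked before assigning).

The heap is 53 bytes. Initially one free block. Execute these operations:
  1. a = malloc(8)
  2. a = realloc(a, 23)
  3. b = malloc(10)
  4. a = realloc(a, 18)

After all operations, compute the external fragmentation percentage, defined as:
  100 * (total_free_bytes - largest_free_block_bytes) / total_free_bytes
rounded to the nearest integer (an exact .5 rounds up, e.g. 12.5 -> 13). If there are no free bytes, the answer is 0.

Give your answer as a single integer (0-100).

Op 1: a = malloc(8) -> a = 0; heap: [0-7 ALLOC][8-52 FREE]
Op 2: a = realloc(a, 23) -> a = 0; heap: [0-22 ALLOC][23-52 FREE]
Op 3: b = malloc(10) -> b = 23; heap: [0-22 ALLOC][23-32 ALLOC][33-52 FREE]
Op 4: a = realloc(a, 18) -> a = 0; heap: [0-17 ALLOC][18-22 FREE][23-32 ALLOC][33-52 FREE]
Free blocks: [5 20] total_free=25 largest=20 -> 100*(25-20)/25 = 500/25 = 20

Answer: 20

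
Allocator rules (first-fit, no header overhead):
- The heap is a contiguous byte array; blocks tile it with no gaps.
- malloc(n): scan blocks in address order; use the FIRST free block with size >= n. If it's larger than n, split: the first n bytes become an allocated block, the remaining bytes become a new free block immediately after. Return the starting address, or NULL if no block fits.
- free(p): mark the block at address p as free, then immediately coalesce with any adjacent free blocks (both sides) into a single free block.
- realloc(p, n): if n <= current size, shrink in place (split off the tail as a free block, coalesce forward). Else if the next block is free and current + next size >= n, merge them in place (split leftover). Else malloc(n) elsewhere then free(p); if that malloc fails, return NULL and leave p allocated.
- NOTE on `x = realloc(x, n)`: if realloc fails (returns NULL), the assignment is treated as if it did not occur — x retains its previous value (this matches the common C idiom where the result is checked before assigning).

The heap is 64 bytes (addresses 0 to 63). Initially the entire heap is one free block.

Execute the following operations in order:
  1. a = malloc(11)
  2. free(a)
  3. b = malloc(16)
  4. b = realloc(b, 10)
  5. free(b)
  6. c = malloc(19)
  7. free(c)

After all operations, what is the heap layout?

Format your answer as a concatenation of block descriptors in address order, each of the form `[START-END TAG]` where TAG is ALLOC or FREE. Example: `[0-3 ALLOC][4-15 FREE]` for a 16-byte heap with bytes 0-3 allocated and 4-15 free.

Op 1: a = malloc(11) -> a = 0; heap: [0-10 ALLOC][11-63 FREE]
Op 2: free(a) -> (freed a); heap: [0-63 FREE]
Op 3: b = malloc(16) -> b = 0; heap: [0-15 ALLOC][16-63 FREE]
Op 4: b = realloc(b, 10) -> b = 0; heap: [0-9 ALLOC][10-63 FREE]
Op 5: free(b) -> (freed b); heap: [0-63 FREE]
Op 6: c = malloc(19) -> c = 0; heap: [0-18 ALLOC][19-63 FREE]
Op 7: free(c) -> (freed c); heap: [0-63 FREE]

Answer: [0-63 FREE]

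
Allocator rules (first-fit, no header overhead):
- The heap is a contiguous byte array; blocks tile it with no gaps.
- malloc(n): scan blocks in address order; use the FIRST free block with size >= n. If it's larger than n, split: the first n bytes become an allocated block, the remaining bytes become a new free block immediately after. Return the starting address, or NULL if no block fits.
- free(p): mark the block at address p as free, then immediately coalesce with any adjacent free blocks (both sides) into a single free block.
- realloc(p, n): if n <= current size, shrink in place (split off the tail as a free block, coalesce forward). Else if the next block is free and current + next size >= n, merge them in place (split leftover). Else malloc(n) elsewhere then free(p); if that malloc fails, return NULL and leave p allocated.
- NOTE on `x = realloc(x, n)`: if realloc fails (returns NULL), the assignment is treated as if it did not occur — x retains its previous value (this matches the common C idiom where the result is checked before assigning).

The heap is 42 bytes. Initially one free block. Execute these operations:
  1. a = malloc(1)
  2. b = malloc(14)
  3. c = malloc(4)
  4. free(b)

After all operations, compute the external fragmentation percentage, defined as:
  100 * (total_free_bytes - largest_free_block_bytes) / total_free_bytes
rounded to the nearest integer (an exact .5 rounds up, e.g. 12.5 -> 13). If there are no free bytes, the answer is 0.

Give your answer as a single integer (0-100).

Answer: 38

Derivation:
Op 1: a = malloc(1) -> a = 0; heap: [0-0 ALLOC][1-41 FREE]
Op 2: b = malloc(14) -> b = 1; heap: [0-0 ALLOC][1-14 ALLOC][15-41 FREE]
Op 3: c = malloc(4) -> c = 15; heap: [0-0 ALLOC][1-14 ALLOC][15-18 ALLOC][19-41 FREE]
Op 4: free(b) -> (freed b); heap: [0-0 ALLOC][1-14 FREE][15-18 ALLOC][19-41 FREE]
Free blocks: [14 23] total_free=37 largest=23 -> 100*(37-23)/37 = 1400/37 ≈ 37.838 -> rounds to 38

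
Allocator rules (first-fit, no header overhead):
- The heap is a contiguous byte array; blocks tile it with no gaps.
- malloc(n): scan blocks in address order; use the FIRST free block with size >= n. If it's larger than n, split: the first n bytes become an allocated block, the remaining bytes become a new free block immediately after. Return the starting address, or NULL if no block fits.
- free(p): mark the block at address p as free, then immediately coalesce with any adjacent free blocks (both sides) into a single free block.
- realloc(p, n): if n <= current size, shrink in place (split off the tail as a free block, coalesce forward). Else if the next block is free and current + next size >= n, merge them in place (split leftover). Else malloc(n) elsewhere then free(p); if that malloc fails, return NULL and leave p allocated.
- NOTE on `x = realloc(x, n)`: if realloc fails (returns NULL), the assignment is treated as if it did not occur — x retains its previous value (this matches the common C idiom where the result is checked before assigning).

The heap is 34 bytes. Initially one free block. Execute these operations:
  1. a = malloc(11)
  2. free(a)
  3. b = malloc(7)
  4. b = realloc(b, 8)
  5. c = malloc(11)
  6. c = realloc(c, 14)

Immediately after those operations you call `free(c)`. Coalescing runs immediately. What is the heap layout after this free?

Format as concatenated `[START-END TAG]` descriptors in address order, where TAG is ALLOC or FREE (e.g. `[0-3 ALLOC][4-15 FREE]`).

Op 1: a = malloc(11) -> a = 0; heap: [0-10 ALLOC][11-33 FREE]
Op 2: free(a) -> (freed a); heap: [0-33 FREE]
Op 3: b = malloc(7) -> b = 0; heap: [0-6 ALLOC][7-33 FREE]
Op 4: b = realloc(b, 8) -> b = 0; heap: [0-7 ALLOC][8-33 FREE]
Op 5: c = malloc(11) -> c = 8; heap: [0-7 ALLOC][8-18 ALLOC][19-33 FREE]
Op 6: c = realloc(c, 14) -> c = 8; heap: [0-7 ALLOC][8-21 ALLOC][22-33 FREE]
free(c): c = 8 -> block [8-21 ALLOC]; mark free, coalesce with adjacent free neighbors -> [0-7 ALLOC][8-33 FREE]

Answer: [0-7 ALLOC][8-33 FREE]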